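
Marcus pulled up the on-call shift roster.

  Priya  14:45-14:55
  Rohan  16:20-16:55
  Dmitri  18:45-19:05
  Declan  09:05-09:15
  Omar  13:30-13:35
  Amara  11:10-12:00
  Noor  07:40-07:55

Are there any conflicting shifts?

No

Check each pair: they overlap iff neither finishes before the other starts.
Sorted by start: Noor, Declan, Amara, Omar, Priya, Rohan, Dmitri.
Declan starts after Noor ends — done with Noor.
Amara starts after Declan ends — done with Declan.
Omar starts after Amara ends — done with Amara.
Priya starts after Omar ends — done with Omar.
Rohan starts after Priya ends — done with Priya.
Dmitri starts after Rohan ends.
Every pair is clear; the schedule has no overlaps.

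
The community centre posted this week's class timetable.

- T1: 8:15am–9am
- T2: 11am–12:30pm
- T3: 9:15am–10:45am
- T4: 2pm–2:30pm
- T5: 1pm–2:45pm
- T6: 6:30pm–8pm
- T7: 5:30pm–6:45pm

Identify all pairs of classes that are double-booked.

Sorted by start: T1, T3, T2, T5, T4, T7, T6.
T3 starts after T1 ends, so nothing later overlaps T1 either.
T2 starts after T3 ends, so nothing later overlaps T3 either.
T5 starts after T2 ends, so nothing later overlaps T2 either.
T4 starts before T5 ends → T5 and T4 overlap.
T7 starts after T5 ends, so nothing later overlaps T5 either.
T7 starts after T4 ends, so nothing later overlaps T4 either.
T6 starts before T7 ends → T7 and T6 overlap.

T4 & T5, T6 & T7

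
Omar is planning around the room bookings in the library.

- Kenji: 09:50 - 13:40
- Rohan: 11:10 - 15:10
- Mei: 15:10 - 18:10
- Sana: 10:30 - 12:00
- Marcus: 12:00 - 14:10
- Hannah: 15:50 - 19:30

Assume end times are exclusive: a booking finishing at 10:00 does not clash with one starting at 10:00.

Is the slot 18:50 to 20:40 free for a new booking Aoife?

No — it overlaps Hannah

Kenji: ends 13:40 at or before Aoife starts 18:50 → clear.
Sana: ends 12:00 at or before Aoife starts 18:50 → clear.
Rohan: ends 15:10 at or before Aoife starts 18:50 → clear.
Marcus: ends 14:10 at or before Aoife starts 18:50 → clear.
Mei: ends 18:10 at or before Aoife starts 18:50 → clear.
Hannah: starts 15:50 before Aoife ends 20:40, and ends 19:30 after Aoife starts 18:50 → overlap.
Aoife overlaps Hannah.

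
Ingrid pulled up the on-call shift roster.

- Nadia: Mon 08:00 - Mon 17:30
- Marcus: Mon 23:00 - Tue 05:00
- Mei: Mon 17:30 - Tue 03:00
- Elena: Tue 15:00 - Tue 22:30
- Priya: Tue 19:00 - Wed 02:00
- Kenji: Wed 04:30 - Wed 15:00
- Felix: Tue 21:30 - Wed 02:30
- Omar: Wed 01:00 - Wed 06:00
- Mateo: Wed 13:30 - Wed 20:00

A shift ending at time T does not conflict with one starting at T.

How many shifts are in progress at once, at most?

Sweep the timeline, counting +1 at each start and −1 at each end (ends before starts at a tie):
Mon 08:00 start Nadia → 1
Mon 17:30 end Nadia → 0
Mon 17:30 start Mei → 1
Mon 23:00 start Marcus → 2
Tue 03:00 end Mei → 1
Tue 05:00 end Marcus → 0
Tue 15:00 start Elena → 1
Tue 19:00 start Priya → 2
Tue 21:30 start Felix → 3
Tue 22:30 end Elena → 2
Wed 01:00 start Omar → 3
Wed 02:00 end Priya → 2
Wed 02:30 end Felix → 1
Wed 04:30 start Kenji → 2
Wed 06:00 end Omar → 1
Wed 13:30 start Mateo → 2
Wed 15:00 end Kenji → 1
Wed 20:00 end Mateo → 0
Peak is 3, at Tue 21:30 (Elena, Felix, Priya).

3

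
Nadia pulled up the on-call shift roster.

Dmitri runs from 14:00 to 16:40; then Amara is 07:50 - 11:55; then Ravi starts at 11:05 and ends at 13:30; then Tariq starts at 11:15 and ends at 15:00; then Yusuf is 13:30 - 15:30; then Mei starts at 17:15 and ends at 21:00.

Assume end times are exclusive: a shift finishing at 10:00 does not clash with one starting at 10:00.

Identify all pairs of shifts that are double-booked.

Amara & Ravi, Amara & Tariq, Dmitri & Tariq, Dmitri & Yusuf, Ravi & Tariq, Tariq & Yusuf

Check each pair: they overlap iff neither finishes before the other starts.
Sorted by start: Amara, Ravi, Tariq, Yusuf, Dmitri, Mei.
Ravi starts before Amara ends → Amara and Ravi overlap.
Tariq starts before Amara ends → Amara and Tariq overlap.
Yusuf starts after Amara ends, so nothing later overlaps Amara either.
Tariq starts before Ravi ends → Ravi and Tariq overlap.
Yusuf starts exactly when Ravi ends (back-to-back, no overlap), so nothing later overlaps Ravi either.
Yusuf starts before Tariq ends → Tariq and Yusuf overlap.
Dmitri starts before Tariq ends → Tariq and Dmitri overlap.
Mei starts after Tariq ends.
Dmitri starts before Yusuf ends → Yusuf and Dmitri overlap.
Mei starts after Yusuf ends.
Mei starts after Dmitri ends.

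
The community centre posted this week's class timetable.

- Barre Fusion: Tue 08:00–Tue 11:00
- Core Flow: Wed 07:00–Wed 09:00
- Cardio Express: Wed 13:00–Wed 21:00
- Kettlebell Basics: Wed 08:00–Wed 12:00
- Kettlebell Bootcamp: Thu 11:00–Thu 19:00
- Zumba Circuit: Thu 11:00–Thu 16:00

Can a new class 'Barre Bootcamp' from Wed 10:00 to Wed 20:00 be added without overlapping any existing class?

No — it overlaps Cardio Express, Kettlebell Basics

Barre Fusion: ends Tue 11:00 at or before Barre Bootcamp starts Wed 10:00 → clear.
Core Flow: ends Wed 09:00 at or before Barre Bootcamp starts Wed 10:00 → clear.
Kettlebell Basics: starts Wed 08:00 before Barre Bootcamp ends Wed 20:00, and ends Wed 12:00 after Barre Bootcamp starts Wed 10:00 → overlap.
Cardio Express: starts Wed 13:00 before Barre Bootcamp ends Wed 20:00, and ends Wed 21:00 after Barre Bootcamp starts Wed 10:00 → overlap.
Kettlebell Bootcamp: starts Thu 11:00 at or after Barre Bootcamp ends Wed 20:00 → clear.
Zumba Circuit: starts Thu 11:00 at or after Barre Bootcamp ends Wed 20:00 → clear.
Barre Bootcamp overlaps Cardio Express, Kettlebell Basics.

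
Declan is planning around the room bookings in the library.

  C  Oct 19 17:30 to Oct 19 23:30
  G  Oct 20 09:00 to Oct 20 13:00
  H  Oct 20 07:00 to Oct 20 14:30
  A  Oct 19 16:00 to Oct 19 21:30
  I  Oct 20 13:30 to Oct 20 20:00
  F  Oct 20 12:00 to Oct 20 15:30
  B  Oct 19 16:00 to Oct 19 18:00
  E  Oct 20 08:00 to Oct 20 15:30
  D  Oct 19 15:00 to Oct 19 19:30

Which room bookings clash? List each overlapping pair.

A & B, A & C, A & D, B & C, B & D, C & D, E & F, E & G, E & H, E & I, F & G, F & H, F & I, G & H, H & I

Check each pair: they overlap iff neither finishes before the other starts.
Sorted by start: D, A, B, C, H, E, G, F, I.
A starts before D ends → D and A overlap.
B starts before D ends → D and B overlap.
C starts before D ends → D and C overlap.
H starts after D ends; D is clear from here.
B starts before A ends → A and B overlap.
C starts before A ends → A and C overlap.
H starts after A ends; A is clear from here.
C starts before B ends → B and C overlap.
H starts after B ends; B is clear from here.
H starts after C ends; C is clear from here.
E starts before H ends → H and E overlap.
G starts before H ends → H and G overlap.
F starts before H ends → H and F overlap.
I starts before H ends → H and I overlap.
G starts before E ends → E and G overlap.
F starts before E ends → E and F overlap.
I starts before E ends → E and I overlap.
F starts before G ends → G and F overlap.
I starts after G ends.
I starts before F ends → F and I overlap.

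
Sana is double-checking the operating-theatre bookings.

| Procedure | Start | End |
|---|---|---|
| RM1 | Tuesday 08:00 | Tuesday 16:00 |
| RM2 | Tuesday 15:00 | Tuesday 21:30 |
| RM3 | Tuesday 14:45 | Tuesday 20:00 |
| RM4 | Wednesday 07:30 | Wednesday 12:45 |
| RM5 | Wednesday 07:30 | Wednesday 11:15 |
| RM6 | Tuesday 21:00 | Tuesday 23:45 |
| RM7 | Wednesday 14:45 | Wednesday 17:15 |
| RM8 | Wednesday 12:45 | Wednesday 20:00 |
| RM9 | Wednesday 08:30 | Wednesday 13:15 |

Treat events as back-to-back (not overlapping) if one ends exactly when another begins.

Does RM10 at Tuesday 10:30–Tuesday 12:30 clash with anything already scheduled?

RM1: starts Tuesday 08:00 before RM10 ends Tuesday 12:30, and ends Tuesday 16:00 after RM10 starts Tuesday 10:30 → overlap.
RM3: starts Tuesday 14:45 at or after RM10 ends Tuesday 12:30 → clear.
RM2: starts Tuesday 15:00 at or after RM10 ends Tuesday 12:30 → clear.
RM6: starts Tuesday 21:00 at or after RM10 ends Tuesday 12:30 → clear.
RM4: starts Wednesday 07:30 at or after RM10 ends Tuesday 12:30 → clear.
RM5: starts Wednesday 07:30 at or after RM10 ends Tuesday 12:30 → clear.
RM9: starts Wednesday 08:30 at or after RM10 ends Tuesday 12:30 → clear.
RM8: starts Wednesday 12:45 at or after RM10 ends Tuesday 12:30 → clear.
RM7: starts Wednesday 14:45 at or after RM10 ends Tuesday 12:30 → clear.
RM10 overlaps RM1.

Yes — it overlaps RM1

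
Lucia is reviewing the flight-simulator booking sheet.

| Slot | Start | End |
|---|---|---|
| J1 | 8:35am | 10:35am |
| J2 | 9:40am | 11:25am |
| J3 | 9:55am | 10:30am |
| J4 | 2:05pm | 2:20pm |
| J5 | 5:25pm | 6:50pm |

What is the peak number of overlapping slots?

Sort all start/end points and keep a running count:
8:35am start J1 → 1
9:40am start J2 → 2
9:55am start J3 → 3
10:30am end J3 → 2
10:35am end J1 → 1
11:25am end J2 → 0
2:05pm start J4 → 1
2:20pm end J4 → 0
5:25pm start J5 → 1
6:50pm end J5 → 0
Peak is 3, at 9:55am (J1, J2, J3).

3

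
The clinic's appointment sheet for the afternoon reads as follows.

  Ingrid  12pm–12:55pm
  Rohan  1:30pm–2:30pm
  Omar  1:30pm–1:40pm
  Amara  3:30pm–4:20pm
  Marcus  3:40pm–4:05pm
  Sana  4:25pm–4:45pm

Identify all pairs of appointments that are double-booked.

Sorted by start: Ingrid, Rohan, Omar, Amara, Marcus, Sana.
Rohan starts after Ingrid ends — done with Ingrid.
Omar starts before Rohan ends → Rohan and Omar overlap.
Amara starts after Rohan ends — done with Rohan.
Amara starts after Omar ends — done with Omar.
Marcus starts before Amara ends → Amara and Marcus overlap.
Sana starts after Amara ends.
Sana starts after Marcus ends.

Amara & Marcus, Omar & Rohan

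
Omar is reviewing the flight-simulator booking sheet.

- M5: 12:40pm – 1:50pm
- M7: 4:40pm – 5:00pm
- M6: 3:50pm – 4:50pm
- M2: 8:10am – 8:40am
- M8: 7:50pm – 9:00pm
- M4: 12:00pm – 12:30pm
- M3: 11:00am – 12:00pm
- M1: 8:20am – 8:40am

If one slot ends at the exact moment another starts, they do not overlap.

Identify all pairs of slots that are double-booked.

Sorted by start: M2, M1, M3, M4, M5, M6, M7, M8.
M1 starts before M2 ends → M2 and M1 overlap.
M3 starts after M2 ends — done with M2.
M3 starts after M1 ends — done with M1.
M4 starts exactly when M3 ends (back-to-back, no overlap) — done with M3.
M5 starts after M4 ends — done with M4.
M6 starts after M5 ends — done with M5.
M7 starts before M6 ends → M6 and M7 overlap.
M8 starts after M6 ends.
M8 starts after M7 ends.

M1 & M2, M6 & M7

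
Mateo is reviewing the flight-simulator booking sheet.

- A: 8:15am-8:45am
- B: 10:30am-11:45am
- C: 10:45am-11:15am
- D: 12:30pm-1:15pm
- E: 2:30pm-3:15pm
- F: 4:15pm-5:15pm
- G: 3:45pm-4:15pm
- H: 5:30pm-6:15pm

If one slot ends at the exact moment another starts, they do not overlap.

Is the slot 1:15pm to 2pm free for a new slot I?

A: ends 8:45am at or before I starts 1:15pm → clear.
B: ends 11:45am at or before I starts 1:15pm → clear.
C: ends 11:15am at or before I starts 1:15pm → clear.
D: ends 1:15pm at or before I starts 1:15pm → clear.
E: starts 2:30pm at or after I ends 2pm → clear.
G: starts 3:45pm at or after I ends 2pm → clear.
F: starts 4:15pm at or after I ends 2pm → clear.
H: starts 5:30pm at or after I ends 2pm → clear.

Yes — the slot is free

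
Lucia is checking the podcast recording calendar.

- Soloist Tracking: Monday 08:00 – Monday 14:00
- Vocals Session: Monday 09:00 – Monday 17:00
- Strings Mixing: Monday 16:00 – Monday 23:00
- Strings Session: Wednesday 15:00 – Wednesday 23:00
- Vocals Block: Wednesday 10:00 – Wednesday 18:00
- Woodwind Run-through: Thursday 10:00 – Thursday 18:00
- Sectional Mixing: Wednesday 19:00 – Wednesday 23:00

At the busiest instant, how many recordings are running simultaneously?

2

Sweep the timeline, counting +1 at each start and −1 at each end (ends before starts at a tie):
Monday 08:00 start Soloist Tracking → 1
Monday 09:00 start Vocals Session → 2
Monday 14:00 end Soloist Tracking → 1
Monday 16:00 start Strings Mixing → 2
Monday 17:00 end Vocals Session → 1
Monday 23:00 end Strings Mixing → 0
Wednesday 10:00 start Vocals Block → 1
Wednesday 15:00 start Strings Session → 2
Wednesday 18:00 end Vocals Block → 1
Wednesday 19:00 start Sectional Mixing → 2
Wednesday 23:00 end Sectional Mixing → 1
Wednesday 23:00 end Strings Session → 0
Thursday 10:00 start Woodwind Run-through → 1
Thursday 18:00 end Woodwind Run-through → 0
Peak is 2, at Monday 09:00 (Soloist Tracking, Vocals Session).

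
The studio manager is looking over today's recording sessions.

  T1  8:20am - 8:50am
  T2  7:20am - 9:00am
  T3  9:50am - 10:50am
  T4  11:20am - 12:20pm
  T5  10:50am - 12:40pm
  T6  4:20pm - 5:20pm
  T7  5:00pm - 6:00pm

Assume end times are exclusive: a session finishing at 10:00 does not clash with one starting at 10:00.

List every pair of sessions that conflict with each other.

T1 & T2, T4 & T5, T6 & T7

Sorted by start: T2, T1, T3, T5, T4, T6, T7.
T1 starts before T2 ends → T2 and T1 overlap.
T3 starts after T2 ends — done with T2.
T3 starts after T1 ends — done with T1.
T5 starts exactly when T3 ends (back-to-back, no overlap) — done with T3.
T4 starts before T5 ends → T5 and T4 overlap.
T6 starts after T5 ends — done with T5.
T6 starts after T4 ends — done with T4.
T7 starts before T6 ends → T6 and T7 overlap.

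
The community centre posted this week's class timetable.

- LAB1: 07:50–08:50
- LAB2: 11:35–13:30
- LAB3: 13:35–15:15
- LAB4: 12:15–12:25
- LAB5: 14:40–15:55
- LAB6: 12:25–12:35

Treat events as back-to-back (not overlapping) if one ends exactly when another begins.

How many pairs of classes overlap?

Check each pair: they overlap iff neither finishes before the other starts.
Sorted by start: LAB1, LAB2, LAB4, LAB6, LAB3, LAB5.
LAB2 starts after LAB1 ends — done with LAB1.
LAB4 starts before LAB2 ends → LAB2 and LAB4 overlap.
LAB6 starts before LAB2 ends → LAB2 and LAB6 overlap.
LAB3 starts after LAB2 ends — done with LAB2.
LAB6 starts exactly when LAB4 ends (back-to-back, no overlap) — done with LAB4.
LAB3 starts after LAB6 ends — done with LAB6.
LAB5 starts before LAB3 ends → LAB3 and LAB5 overlap.
Overlapping pairs: LAB2 & LAB4, LAB2 & LAB6, LAB3 & LAB5 — 3 in total.

3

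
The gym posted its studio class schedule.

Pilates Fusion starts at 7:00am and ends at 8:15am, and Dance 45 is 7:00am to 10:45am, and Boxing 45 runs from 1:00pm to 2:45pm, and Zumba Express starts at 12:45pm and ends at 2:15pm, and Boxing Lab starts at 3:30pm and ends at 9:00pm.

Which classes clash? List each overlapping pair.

Sorted by start: Pilates Fusion, Dance 45, Zumba Express, Boxing 45, Boxing Lab.
Dance 45 starts before Pilates Fusion ends → Pilates Fusion and Dance 45 overlap.
Zumba Express starts after Pilates Fusion ends — done with Pilates Fusion.
Zumba Express starts after Dance 45 ends — done with Dance 45.
Boxing 45 starts before Zumba Express ends → Zumba Express and Boxing 45 overlap.
Boxing Lab starts after Zumba Express ends.
Boxing Lab starts after Boxing 45 ends.

Boxing 45 & Zumba Express, Dance 45 & Pilates Fusion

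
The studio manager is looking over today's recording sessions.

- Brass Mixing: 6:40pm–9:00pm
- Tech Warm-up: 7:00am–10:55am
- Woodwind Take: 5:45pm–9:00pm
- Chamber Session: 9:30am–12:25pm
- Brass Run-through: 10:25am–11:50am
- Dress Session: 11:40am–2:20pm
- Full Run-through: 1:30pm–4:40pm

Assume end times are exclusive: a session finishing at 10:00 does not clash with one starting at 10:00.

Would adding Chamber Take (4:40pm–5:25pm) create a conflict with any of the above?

No — it doesn't clash with anything

Tech Warm-up: ends 10:55am at or before Chamber Take starts 4:40pm → clear.
Chamber Session: ends 12:25pm at or before Chamber Take starts 4:40pm → clear.
Brass Run-through: ends 11:50am at or before Chamber Take starts 4:40pm → clear.
Dress Session: ends 2:20pm at or before Chamber Take starts 4:40pm → clear.
Full Run-through: ends 4:40pm at or before Chamber Take starts 4:40pm → clear.
Woodwind Take: starts 5:45pm at or after Chamber Take ends 5:25pm → clear.
Brass Mixing: starts 6:40pm at or after Chamber Take ends 5:25pm → clear.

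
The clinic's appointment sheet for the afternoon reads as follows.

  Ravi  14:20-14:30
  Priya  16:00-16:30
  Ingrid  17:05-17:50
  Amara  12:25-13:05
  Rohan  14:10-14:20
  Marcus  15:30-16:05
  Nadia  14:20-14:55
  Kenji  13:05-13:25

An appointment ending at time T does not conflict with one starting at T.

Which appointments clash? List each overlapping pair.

Two intervals overlap when each starts before the other ends.
Sorted by start: Amara, Kenji, Rohan, Nadia, Ravi, Marcus, Priya, Ingrid.
Kenji starts exactly when Amara ends (back-to-back, no overlap), so nothing later overlaps Amara either.
Rohan starts after Kenji ends, so nothing later overlaps Kenji either.
Nadia starts exactly when Rohan ends (back-to-back, no overlap), so nothing later overlaps Rohan either.
Ravi starts before Nadia ends → Nadia and Ravi overlap.
Marcus starts after Nadia ends, so nothing later overlaps Nadia either.
Marcus starts after Ravi ends, so nothing later overlaps Ravi either.
Priya starts before Marcus ends → Marcus and Priya overlap.
Ingrid starts after Marcus ends.
Ingrid starts after Priya ends.

Marcus & Priya, Nadia & Ravi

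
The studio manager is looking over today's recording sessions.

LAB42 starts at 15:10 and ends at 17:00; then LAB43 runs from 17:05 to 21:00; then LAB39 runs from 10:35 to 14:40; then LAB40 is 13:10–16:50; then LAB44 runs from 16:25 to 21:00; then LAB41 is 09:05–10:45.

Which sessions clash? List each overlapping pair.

Two intervals overlap when each starts before the other ends.
Sorted by start: LAB41, LAB39, LAB40, LAB42, LAB44, LAB43.
LAB39 starts before LAB41 ends → LAB41 and LAB39 overlap.
LAB40 starts after LAB41 ends, so LAB41 has no further overlaps.
LAB40 starts before LAB39 ends → LAB39 and LAB40 overlap.
LAB42 starts after LAB39 ends, so LAB39 has no further overlaps.
LAB42 starts before LAB40 ends → LAB40 and LAB42 overlap.
LAB44 starts before LAB40 ends → LAB40 and LAB44 overlap.
LAB43 starts after LAB40 ends.
LAB44 starts before LAB42 ends → LAB42 and LAB44 overlap.
LAB43 starts after LAB42 ends.
LAB43 starts before LAB44 ends → LAB44 and LAB43 overlap.

LAB39 & LAB40, LAB39 & LAB41, LAB40 & LAB42, LAB40 & LAB44, LAB42 & LAB44, LAB43 & LAB44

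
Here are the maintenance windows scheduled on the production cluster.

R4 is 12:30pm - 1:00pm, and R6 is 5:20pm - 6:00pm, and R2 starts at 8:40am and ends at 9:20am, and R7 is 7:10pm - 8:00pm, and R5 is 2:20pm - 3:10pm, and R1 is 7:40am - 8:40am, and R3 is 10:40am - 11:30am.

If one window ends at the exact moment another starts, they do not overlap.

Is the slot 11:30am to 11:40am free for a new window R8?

Yes — the slot is free

R1: ends 8:40am at or before R8 starts 11:30am → clear.
R2: ends 9:20am at or before R8 starts 11:30am → clear.
R3: ends 11:30am at or before R8 starts 11:30am → clear.
R4: starts 12:30pm at or after R8 ends 11:40am → clear.
R5: starts 2:20pm at or after R8 ends 11:40am → clear.
R6: starts 5:20pm at or after R8 ends 11:40am → clear.
R7: starts 7:10pm at or after R8 ends 11:40am → clear.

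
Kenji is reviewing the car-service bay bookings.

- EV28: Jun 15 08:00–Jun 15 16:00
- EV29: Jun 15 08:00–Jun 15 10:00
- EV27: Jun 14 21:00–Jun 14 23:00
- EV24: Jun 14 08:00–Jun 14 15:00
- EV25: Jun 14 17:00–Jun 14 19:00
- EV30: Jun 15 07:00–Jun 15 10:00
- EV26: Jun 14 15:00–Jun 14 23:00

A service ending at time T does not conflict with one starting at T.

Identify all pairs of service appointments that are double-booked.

EV25 & EV26, EV26 & EV27, EV28 & EV29, EV28 & EV30, EV29 & EV30

Sorted by start: EV24, EV26, EV25, EV27, EV30, EV28, EV29.
EV26 starts exactly when EV24 ends (back-to-back, no overlap), so nothing later overlaps EV24 either.
EV25 starts before EV26 ends → EV26 and EV25 overlap.
EV27 starts before EV26 ends → EV26 and EV27 overlap.
EV30 starts after EV26 ends, so nothing later overlaps EV26 either.
EV27 starts after EV25 ends, so nothing later overlaps EV25 either.
EV30 starts after EV27 ends, so nothing later overlaps EV27 either.
EV28 starts before EV30 ends → EV30 and EV28 overlap.
EV29 starts before EV30 ends → EV30 and EV29 overlap.
EV29 starts before EV28 ends → EV28 and EV29 overlap.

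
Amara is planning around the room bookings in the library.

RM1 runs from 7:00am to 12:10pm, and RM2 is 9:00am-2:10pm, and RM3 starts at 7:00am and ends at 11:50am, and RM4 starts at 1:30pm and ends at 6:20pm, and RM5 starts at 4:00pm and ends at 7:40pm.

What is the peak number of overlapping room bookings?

Walk through starts and ends in time order (an end at T is processed before a start at T):
7:00am start RM1 → 1
7:00am start RM3 → 2
9:00am start RM2 → 3
11:50am end RM3 → 2
12:10pm end RM1 → 1
1:30pm start RM4 → 2
2:10pm end RM2 → 1
4:00pm start RM5 → 2
6:20pm end RM4 → 1
7:40pm end RM5 → 0
Peak is 3, at 9:00am (RM1, RM2, RM3).

3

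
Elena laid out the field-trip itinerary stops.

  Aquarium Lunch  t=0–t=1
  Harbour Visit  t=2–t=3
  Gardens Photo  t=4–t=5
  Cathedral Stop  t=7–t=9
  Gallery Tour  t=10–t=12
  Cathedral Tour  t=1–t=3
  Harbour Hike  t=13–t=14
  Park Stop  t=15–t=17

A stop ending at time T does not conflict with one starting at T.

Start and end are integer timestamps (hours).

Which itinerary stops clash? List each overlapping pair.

Cathedral Tour & Harbour Visit

Sorted by start: Aquarium Lunch, Cathedral Tour, Harbour Visit, Gardens Photo, Cathedral Stop, Gallery Tour, Harbour Hike, Park Stop.
Cathedral Tour starts exactly when Aquarium Lunch ends (back-to-back, no overlap), so Aquarium Lunch has no further overlaps.
Harbour Visit starts before Cathedral Tour ends → Cathedral Tour and Harbour Visit overlap.
Gardens Photo starts after Cathedral Tour ends, so Cathedral Tour has no further overlaps.
Gardens Photo starts after Harbour Visit ends, so Harbour Visit has no further overlaps.
Cathedral Stop starts after Gardens Photo ends, so Gardens Photo has no further overlaps.
Gallery Tour starts after Cathedral Stop ends, so Cathedral Stop has no further overlaps.
Harbour Hike starts after Gallery Tour ends, so Gallery Tour has no further overlaps.
Park Stop starts after Harbour Hike ends.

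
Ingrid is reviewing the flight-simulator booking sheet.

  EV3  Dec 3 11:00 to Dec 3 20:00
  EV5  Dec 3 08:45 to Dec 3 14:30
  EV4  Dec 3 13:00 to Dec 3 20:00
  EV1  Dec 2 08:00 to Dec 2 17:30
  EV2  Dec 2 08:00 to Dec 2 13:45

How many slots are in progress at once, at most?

Sort all start/end points and keep a running count:
Dec 2 08:00 start EV1 → 1
Dec 2 08:00 start EV2 → 2
Dec 2 13:45 end EV2 → 1
Dec 2 17:30 end EV1 → 0
Dec 3 08:45 start EV5 → 1
Dec 3 11:00 start EV3 → 2
Dec 3 13:00 start EV4 → 3
Dec 3 14:30 end EV5 → 2
Dec 3 20:00 end EV3 → 1
Dec 3 20:00 end EV4 → 0
Peak is 3, at Dec 3 13:00 (EV3, EV4, EV5).

3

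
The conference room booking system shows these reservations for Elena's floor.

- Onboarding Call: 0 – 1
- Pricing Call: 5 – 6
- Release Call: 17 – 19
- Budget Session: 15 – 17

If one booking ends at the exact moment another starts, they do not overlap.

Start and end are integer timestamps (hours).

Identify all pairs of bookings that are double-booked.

no conflicts

Sorted by start: Onboarding Call, Pricing Call, Budget Session, Release Call.
Pricing Call starts after Onboarding Call ends; Onboarding Call is clear from here.
Budget Session starts after Pricing Call ends; Pricing Call is clear from here.
Release Call starts exactly when Budget Session ends (back-to-back, no overlap).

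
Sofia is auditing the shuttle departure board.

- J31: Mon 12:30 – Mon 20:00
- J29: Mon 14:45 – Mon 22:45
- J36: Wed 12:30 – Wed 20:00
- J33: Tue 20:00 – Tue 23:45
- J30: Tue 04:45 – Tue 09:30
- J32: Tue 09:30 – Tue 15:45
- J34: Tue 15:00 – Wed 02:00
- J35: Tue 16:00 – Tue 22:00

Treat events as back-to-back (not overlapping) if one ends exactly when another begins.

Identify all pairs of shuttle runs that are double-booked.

J29 & J31, J32 & J34, J33 & J34, J33 & J35, J34 & J35

Sorted by start: J31, J29, J30, J32, J34, J35, J33, J36.
J29 starts before J31 ends → J31 and J29 overlap.
J30 starts after J31 ends — done with J31.
J30 starts after J29 ends — done with J29.
J32 starts exactly when J30 ends (back-to-back, no overlap) — done with J30.
J34 starts before J32 ends → J32 and J34 overlap.
J35 starts after J32 ends — done with J32.
J35 starts before J34 ends → J34 and J35 overlap.
J33 starts before J34 ends → J34 and J33 overlap.
J36 starts after J34 ends.
J33 starts before J35 ends → J35 and J33 overlap.
J36 starts after J35 ends.
J36 starts after J33 ends.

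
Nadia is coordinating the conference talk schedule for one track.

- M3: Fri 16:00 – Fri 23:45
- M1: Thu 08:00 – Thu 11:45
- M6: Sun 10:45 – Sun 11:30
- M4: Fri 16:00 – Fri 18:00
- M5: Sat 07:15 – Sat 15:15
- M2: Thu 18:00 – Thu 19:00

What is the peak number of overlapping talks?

2

Walk through starts and ends in time order (an end at T is processed before a start at T):
Thu 08:00 start M1 → 1
Thu 11:45 end M1 → 0
Thu 18:00 start M2 → 1
Thu 19:00 end M2 → 0
Fri 16:00 start M3 → 1
Fri 16:00 start M4 → 2
Fri 18:00 end M4 → 1
Fri 23:45 end M3 → 0
Sat 07:15 start M5 → 1
Sat 15:15 end M5 → 0
Sun 10:45 start M6 → 1
Sun 11:30 end M6 → 0
Peak is 2, at Fri 16:00 (M3, M4).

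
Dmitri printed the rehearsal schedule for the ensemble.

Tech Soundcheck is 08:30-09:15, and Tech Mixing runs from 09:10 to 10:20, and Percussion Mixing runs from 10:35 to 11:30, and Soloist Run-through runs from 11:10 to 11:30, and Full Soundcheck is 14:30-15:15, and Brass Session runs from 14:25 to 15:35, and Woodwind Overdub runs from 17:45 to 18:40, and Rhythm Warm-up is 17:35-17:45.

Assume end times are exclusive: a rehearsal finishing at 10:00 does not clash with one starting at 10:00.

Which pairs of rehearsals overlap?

Sorted by start: Tech Soundcheck, Tech Mixing, Percussion Mixing, Soloist Run-through, Brass Session, Full Soundcheck, Rhythm Warm-up, Woodwind Overdub.
Tech Mixing starts before Tech Soundcheck ends → Tech Soundcheck and Tech Mixing overlap.
Percussion Mixing starts after Tech Soundcheck ends — done with Tech Soundcheck.
Percussion Mixing starts after Tech Mixing ends — done with Tech Mixing.
Soloist Run-through starts before Percussion Mixing ends → Percussion Mixing and Soloist Run-through overlap.
Brass Session starts after Percussion Mixing ends — done with Percussion Mixing.
Brass Session starts after Soloist Run-through ends — done with Soloist Run-through.
Full Soundcheck starts before Brass Session ends → Brass Session and Full Soundcheck overlap.
Rhythm Warm-up starts after Brass Session ends — done with Brass Session.
Rhythm Warm-up starts after Full Soundcheck ends — done with Full Soundcheck.
Woodwind Overdub starts exactly when Rhythm Warm-up ends (back-to-back, no overlap).

Brass Session & Full Soundcheck, Percussion Mixing & Soloist Run-through, Tech Mixing & Tech Soundcheck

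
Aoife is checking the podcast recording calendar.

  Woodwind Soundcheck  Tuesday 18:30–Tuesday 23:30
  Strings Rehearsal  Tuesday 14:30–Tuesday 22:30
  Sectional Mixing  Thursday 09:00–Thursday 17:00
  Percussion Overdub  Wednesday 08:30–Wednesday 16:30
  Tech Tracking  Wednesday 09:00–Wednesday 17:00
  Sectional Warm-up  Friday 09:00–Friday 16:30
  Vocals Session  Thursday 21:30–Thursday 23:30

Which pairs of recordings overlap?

Sorted by start: Strings Rehearsal, Woodwind Soundcheck, Percussion Overdub, Tech Tracking, Sectional Mixing, Vocals Session, Sectional Warm-up.
Woodwind Soundcheck starts before Strings Rehearsal ends → Strings Rehearsal and Woodwind Soundcheck overlap.
Percussion Overdub starts after Strings Rehearsal ends — done with Strings Rehearsal.
Percussion Overdub starts after Woodwind Soundcheck ends — done with Woodwind Soundcheck.
Tech Tracking starts before Percussion Overdub ends → Percussion Overdub and Tech Tracking overlap.
Sectional Mixing starts after Percussion Overdub ends — done with Percussion Overdub.
Sectional Mixing starts after Tech Tracking ends — done with Tech Tracking.
Vocals Session starts after Sectional Mixing ends — done with Sectional Mixing.
Sectional Warm-up starts after Vocals Session ends.

Percussion Overdub & Tech Tracking, Strings Rehearsal & Woodwind Soundcheck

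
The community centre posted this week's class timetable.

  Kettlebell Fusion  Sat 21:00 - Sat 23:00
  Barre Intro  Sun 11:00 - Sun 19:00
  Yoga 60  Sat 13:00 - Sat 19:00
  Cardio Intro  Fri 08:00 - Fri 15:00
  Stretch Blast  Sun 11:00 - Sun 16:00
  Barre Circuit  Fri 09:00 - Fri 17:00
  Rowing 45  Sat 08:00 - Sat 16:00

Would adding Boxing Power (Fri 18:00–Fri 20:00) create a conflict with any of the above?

Cardio Intro: ends Fri 15:00 at or before Boxing Power starts Fri 18:00 → clear.
Barre Circuit: ends Fri 17:00 at or before Boxing Power starts Fri 18:00 → clear.
Rowing 45: starts Sat 08:00 at or after Boxing Power ends Fri 20:00 → clear.
Yoga 60: starts Sat 13:00 at or after Boxing Power ends Fri 20:00 → clear.
Kettlebell Fusion: starts Sat 21:00 at or after Boxing Power ends Fri 20:00 → clear.
Barre Intro: starts Sun 11:00 at or after Boxing Power ends Fri 20:00 → clear.
Stretch Blast: starts Sun 11:00 at or after Boxing Power ends Fri 20:00 → clear.

No — it doesn't clash with anything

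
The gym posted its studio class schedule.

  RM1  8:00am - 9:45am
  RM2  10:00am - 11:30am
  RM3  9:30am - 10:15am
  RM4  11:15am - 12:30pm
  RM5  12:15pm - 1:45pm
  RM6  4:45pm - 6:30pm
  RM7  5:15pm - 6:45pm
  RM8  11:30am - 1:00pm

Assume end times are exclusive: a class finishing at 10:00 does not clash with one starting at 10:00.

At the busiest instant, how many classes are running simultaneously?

3

Sort all start/end points and keep a running count:
8:00am start RM1 → 1
9:30am start RM3 → 2
9:45am end RM1 → 1
10:00am start RM2 → 2
10:15am end RM3 → 1
11:15am start RM4 → 2
11:30am end RM2 → 1
11:30am start RM8 → 2
12:15pm start RM5 → 3
12:30pm end RM4 → 2
1:00pm end RM8 → 1
1:45pm end RM5 → 0
4:45pm start RM6 → 1
5:15pm start RM7 → 2
6:30pm end RM6 → 1
6:45pm end RM7 → 0
Peak is 3, at 12:15pm (RM4, RM5, RM8).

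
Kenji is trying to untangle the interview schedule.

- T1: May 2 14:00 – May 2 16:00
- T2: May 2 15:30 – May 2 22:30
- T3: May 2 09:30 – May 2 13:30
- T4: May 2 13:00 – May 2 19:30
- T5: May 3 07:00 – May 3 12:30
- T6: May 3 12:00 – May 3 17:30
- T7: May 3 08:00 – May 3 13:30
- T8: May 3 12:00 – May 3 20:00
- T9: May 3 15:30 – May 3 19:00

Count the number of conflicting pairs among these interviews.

12

Sorted by start: T3, T4, T1, T2, T5, T7, T6, T8, T9.
T4 starts before T3 ends → T3 and T4 overlap.
T1 starts after T3 ends — done with T3.
T1 starts before T4 ends → T4 and T1 overlap.
T2 starts before T4 ends → T4 and T2 overlap.
T5 starts after T4 ends — done with T4.
T2 starts before T1 ends → T1 and T2 overlap.
T5 starts after T1 ends — done with T1.
T5 starts after T2 ends — done with T2.
T7 starts before T5 ends → T5 and T7 overlap.
T6 starts before T5 ends → T5 and T6 overlap.
T8 starts before T5 ends → T5 and T8 overlap.
T9 starts after T5 ends.
T6 starts before T7 ends → T7 and T6 overlap.
T8 starts before T7 ends → T7 and T8 overlap.
T9 starts after T7 ends.
T8 starts before T6 ends → T6 and T8 overlap.
T9 starts before T6 ends → T6 and T9 overlap.
T9 starts before T8 ends → T8 and T9 overlap.
Overlapping pairs: T1 & T2, T1 & T4, T2 & T4, T3 & T4, T5 & T6, T5 & T7, T5 & T8, T6 & T7, T6 & T8, T6 & T9, T7 & T8, T8 & T9 — 12 in total.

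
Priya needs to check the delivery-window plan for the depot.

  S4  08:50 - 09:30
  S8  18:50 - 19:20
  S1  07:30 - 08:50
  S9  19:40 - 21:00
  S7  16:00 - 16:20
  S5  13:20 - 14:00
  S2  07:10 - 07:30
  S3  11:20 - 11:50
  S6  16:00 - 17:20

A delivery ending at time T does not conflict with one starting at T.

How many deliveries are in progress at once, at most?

Walk through starts and ends in time order (an end at T is processed before a start at T):
07:10 start S2 → 1
07:30 end S2 → 0
07:30 start S1 → 1
08:50 end S1 → 0
08:50 start S4 → 1
09:30 end S4 → 0
11:20 start S3 → 1
11:50 end S3 → 0
13:20 start S5 → 1
14:00 end S5 → 0
16:00 start S6 → 1
16:00 start S7 → 2
16:20 end S7 → 1
17:20 end S6 → 0
18:50 start S8 → 1
19:20 end S8 → 0
19:40 start S9 → 1
21:00 end S9 → 0
Peak is 2, at 16:00 (S6, S7).

2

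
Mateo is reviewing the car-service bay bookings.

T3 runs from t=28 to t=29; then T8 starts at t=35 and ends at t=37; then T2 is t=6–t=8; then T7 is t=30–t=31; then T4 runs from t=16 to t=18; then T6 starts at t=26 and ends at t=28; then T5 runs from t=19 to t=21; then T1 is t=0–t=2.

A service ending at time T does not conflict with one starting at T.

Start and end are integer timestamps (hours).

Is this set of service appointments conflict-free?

Two intervals overlap when each starts before the other ends.
Sorted by start: T1, T2, T4, T5, T6, T3, T7, T8.
T2 starts after T1 ends; T1 is clear from here.
T4 starts after T2 ends; T2 is clear from here.
T5 starts after T4 ends; T4 is clear from here.
T6 starts after T5 ends; T5 is clear from here.
T3 starts exactly when T6 ends (back-to-back, no overlap); T6 is clear from here.
T7 starts after T3 ends; T3 is clear from here.
T8 starts after T7 ends.
Every pair is clear; the schedule has no overlaps.

Yes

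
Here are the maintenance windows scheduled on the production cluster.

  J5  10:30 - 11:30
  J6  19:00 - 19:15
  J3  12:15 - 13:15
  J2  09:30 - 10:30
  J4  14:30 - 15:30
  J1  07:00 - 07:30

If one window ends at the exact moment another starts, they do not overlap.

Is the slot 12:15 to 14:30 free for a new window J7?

No — it overlaps J3

J1: ends 07:30 at or before J7 starts 12:15 → clear.
J2: ends 10:30 at or before J7 starts 12:15 → clear.
J5: ends 11:30 at or before J7 starts 12:15 → clear.
J3: starts 12:15 before J7 ends 14:30, and ends 13:15 after J7 starts 12:15 → overlap.
J4: starts 14:30 at or after J7 ends 14:30 → clear.
J6: starts 19:00 at or after J7 ends 14:30 → clear.
J7 overlaps J3.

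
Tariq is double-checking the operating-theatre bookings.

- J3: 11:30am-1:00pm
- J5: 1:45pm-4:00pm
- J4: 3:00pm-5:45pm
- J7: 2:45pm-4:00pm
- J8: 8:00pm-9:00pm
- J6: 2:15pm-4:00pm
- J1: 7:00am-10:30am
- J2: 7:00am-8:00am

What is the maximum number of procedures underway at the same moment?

4

Walk through starts and ends in time order (an end at T is processed before a start at T):
7:00am start J1 → 1
7:00am start J2 → 2
8:00am end J2 → 1
10:30am end J1 → 0
11:30am start J3 → 1
1:00pm end J3 → 0
1:45pm start J5 → 1
2:15pm start J6 → 2
2:45pm start J7 → 3
3:00pm start J4 → 4
4:00pm end J5 → 3
4:00pm end J6 → 2
4:00pm end J7 → 1
5:45pm end J4 → 0
8:00pm start J8 → 1
9:00pm end J8 → 0
Peak is 4, at 3:00pm (J4, J5, J6, J7).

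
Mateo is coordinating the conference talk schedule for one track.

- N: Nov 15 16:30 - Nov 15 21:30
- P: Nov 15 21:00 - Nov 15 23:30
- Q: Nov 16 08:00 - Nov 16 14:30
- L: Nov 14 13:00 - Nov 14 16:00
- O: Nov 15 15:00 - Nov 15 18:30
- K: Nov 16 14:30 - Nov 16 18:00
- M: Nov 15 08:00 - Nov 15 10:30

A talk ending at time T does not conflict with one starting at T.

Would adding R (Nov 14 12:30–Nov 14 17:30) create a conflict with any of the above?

Yes — it overlaps L

L: starts Nov 14 13:00 before R ends Nov 14 17:30, and ends Nov 14 16:00 after R starts Nov 14 12:30 → overlap.
M: starts Nov 15 08:00 at or after R ends Nov 14 17:30 → clear.
O: starts Nov 15 15:00 at or after R ends Nov 14 17:30 → clear.
N: starts Nov 15 16:30 at or after R ends Nov 14 17:30 → clear.
P: starts Nov 15 21:00 at or after R ends Nov 14 17:30 → clear.
Q: starts Nov 16 08:00 at or after R ends Nov 14 17:30 → clear.
K: starts Nov 16 14:30 at or after R ends Nov 14 17:30 → clear.
R overlaps L.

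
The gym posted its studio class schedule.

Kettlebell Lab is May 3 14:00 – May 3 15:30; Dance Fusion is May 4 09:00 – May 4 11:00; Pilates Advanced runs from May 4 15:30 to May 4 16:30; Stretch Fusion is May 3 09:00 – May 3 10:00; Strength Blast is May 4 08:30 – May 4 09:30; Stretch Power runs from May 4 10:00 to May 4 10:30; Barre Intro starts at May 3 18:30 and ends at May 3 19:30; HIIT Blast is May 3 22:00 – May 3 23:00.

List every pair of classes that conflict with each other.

Check each pair: they overlap iff neither finishes before the other starts.
Sorted by start: Stretch Fusion, Kettlebell Lab, Barre Intro, HIIT Blast, Strength Blast, Dance Fusion, Stretch Power, Pilates Advanced.
Kettlebell Lab starts after Stretch Fusion ends, so nothing later overlaps Stretch Fusion either.
Barre Intro starts after Kettlebell Lab ends, so nothing later overlaps Kettlebell Lab either.
HIIT Blast starts after Barre Intro ends, so nothing later overlaps Barre Intro either.
Strength Blast starts after HIIT Blast ends, so nothing later overlaps HIIT Blast either.
Dance Fusion starts before Strength Blast ends → Strength Blast and Dance Fusion overlap.
Stretch Power starts after Strength Blast ends, so nothing later overlaps Strength Blast either.
Stretch Power starts before Dance Fusion ends → Dance Fusion and Stretch Power overlap.
Pilates Advanced starts after Dance Fusion ends.
Pilates Advanced starts after Stretch Power ends.

Dance Fusion & Strength Blast, Dance Fusion & Stretch Power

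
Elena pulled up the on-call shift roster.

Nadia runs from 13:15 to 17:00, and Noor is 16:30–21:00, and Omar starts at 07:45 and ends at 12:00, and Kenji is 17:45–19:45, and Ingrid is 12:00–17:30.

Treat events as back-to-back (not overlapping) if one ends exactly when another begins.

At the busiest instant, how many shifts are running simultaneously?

Walk through starts and ends in time order (an end at T is processed before a start at T):
07:45 start Omar → 1
12:00 end Omar → 0
12:00 start Ingrid → 1
13:15 start Nadia → 2
16:30 start Noor → 3
17:00 end Nadia → 2
17:30 end Ingrid → 1
17:45 start Kenji → 2
19:45 end Kenji → 1
21:00 end Noor → 0
Peak is 3, at 16:30 (Ingrid, Nadia, Noor).

3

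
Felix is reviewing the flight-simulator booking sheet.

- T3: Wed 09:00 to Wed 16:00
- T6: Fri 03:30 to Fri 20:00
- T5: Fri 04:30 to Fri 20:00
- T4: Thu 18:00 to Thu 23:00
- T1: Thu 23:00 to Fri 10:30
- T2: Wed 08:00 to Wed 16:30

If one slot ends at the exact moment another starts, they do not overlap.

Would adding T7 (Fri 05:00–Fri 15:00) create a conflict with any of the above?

Yes — it overlaps T1, T5, T6

T2: ends Wed 16:30 at or before T7 starts Fri 05:00 → clear.
T3: ends Wed 16:00 at or before T7 starts Fri 05:00 → clear.
T4: ends Thu 23:00 at or before T7 starts Fri 05:00 → clear.
T1: starts Thu 23:00 before T7 ends Fri 15:00, and ends Fri 10:30 after T7 starts Fri 05:00 → overlap.
T6: starts Fri 03:30 before T7 ends Fri 15:00, and ends Fri 20:00 after T7 starts Fri 05:00 → overlap.
T5: starts Fri 04:30 before T7 ends Fri 15:00, and ends Fri 20:00 after T7 starts Fri 05:00 → overlap.
T7 overlaps T1, T5, T6.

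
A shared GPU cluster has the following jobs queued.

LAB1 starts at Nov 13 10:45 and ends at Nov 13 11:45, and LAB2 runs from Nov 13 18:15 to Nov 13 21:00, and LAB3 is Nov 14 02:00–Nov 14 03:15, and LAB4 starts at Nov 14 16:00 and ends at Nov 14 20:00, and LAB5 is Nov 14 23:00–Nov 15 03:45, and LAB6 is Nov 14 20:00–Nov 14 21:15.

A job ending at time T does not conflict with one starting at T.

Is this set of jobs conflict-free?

Sorted by start: LAB1, LAB2, LAB3, LAB4, LAB6, LAB5.
LAB2 starts after LAB1 ends, so nothing later overlaps LAB1 either.
LAB3 starts after LAB2 ends, so nothing later overlaps LAB2 either.
LAB4 starts after LAB3 ends, so nothing later overlaps LAB3 either.
LAB6 starts exactly when LAB4 ends (back-to-back, no overlap), so nothing later overlaps LAB4 either.
LAB5 starts after LAB6 ends.
Every pair is clear; the schedule has no overlaps.

Yes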